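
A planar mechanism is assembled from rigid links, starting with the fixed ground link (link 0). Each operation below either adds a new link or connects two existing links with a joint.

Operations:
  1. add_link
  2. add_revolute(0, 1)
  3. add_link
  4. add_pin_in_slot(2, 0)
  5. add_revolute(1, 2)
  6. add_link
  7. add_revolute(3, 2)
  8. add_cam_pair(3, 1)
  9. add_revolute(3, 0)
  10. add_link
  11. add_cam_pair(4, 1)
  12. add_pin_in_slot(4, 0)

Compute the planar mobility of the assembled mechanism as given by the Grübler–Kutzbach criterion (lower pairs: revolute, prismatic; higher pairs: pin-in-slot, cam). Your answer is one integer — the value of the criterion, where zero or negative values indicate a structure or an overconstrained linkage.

M = 0

[1;0;0] (link 0 is ground)
L+ [2;0;0]
R(0,1)∈J1 [2;1;0]
L+ [3;1;0]
PS(2,0)∈J2 [3;1;1]
R(1,2)∈J1 [3;2;1]
L+ [4;2;1]
R(3,2)∈J1 [4;3;1]
C(3,1)∈J2 [4;3;2]
R(3,0)∈J1 [4;4;2]
L+ [5;4;2]
C(4,1)∈J2 [5;4;3]
PS(4,0)∈J2 [5;4;4]
mobility = 12 − 8 − 4 = 0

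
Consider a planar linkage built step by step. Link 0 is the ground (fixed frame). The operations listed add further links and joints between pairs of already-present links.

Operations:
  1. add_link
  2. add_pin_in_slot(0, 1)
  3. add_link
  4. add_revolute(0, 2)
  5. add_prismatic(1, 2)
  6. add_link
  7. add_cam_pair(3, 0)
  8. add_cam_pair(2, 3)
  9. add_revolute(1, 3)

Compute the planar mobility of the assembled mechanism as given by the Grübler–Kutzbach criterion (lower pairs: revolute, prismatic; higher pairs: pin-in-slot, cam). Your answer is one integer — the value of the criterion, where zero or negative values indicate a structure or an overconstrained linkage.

L=1 J1=0 J2=0
add link → L=2 J1=0 J2=0
PS@0,1 dof=2 J2 → L=2 J1=0 J2=1
add link → L=3 J1=0 J2=1
R@0,2 dof=1 J1 → L=3 J1=1 J2=1
P@1,2 dof=1 J1 → L=3 J1=2 J2=1
add link → L=4 J1=2 J2=1
C@3,0 dof=2 J2 → L=4 J1=2 J2=2
C@2,3 dof=2 J2 → L=4 J1=2 J2=3
R@1,3 dof=1 J1 → L=4 J1=3 J2=3
M=3(L−1)−2J1−J2=3·3−2·3−3=0

M = 0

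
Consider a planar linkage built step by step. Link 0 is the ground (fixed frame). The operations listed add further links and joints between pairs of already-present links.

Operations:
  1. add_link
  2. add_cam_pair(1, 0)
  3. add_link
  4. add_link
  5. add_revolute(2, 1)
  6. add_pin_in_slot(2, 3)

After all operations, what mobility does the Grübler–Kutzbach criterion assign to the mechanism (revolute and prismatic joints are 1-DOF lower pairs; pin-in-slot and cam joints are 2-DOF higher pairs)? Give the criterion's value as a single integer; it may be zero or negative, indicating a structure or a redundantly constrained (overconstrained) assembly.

L=1 J1=0 J2=0
add link → L=2 J1=0 J2=0
C@1,0 dof=2 J2 → L=2 J1=0 J2=1
add link → L=3 J1=0 J2=1
add link → L=4 J1=0 J2=1
R@2,1 dof=1 J1 → L=4 J1=1 J2=1
PS@2,3 dof=2 J2 → L=4 J1=1 J2=2
M=3(L−1)−2J1−J2=3·3−2·1−2=5

M = 5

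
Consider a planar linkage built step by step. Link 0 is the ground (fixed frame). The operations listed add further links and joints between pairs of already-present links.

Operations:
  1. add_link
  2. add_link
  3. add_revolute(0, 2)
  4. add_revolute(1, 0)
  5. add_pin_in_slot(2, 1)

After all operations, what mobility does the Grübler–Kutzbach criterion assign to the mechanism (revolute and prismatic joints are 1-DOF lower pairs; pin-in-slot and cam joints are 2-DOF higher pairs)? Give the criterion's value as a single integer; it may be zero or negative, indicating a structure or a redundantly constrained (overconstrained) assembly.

ground; <1,0,0>
#1 <2,0,0>
#2 <3,0,0>
R:0↔2 J1 <3,1,0>
R:1↔0 J1 <3,2,0>
PS:2↔1 J2 <3,2,1>
3×2 − 2×2 − 1×1 = 1

M = 1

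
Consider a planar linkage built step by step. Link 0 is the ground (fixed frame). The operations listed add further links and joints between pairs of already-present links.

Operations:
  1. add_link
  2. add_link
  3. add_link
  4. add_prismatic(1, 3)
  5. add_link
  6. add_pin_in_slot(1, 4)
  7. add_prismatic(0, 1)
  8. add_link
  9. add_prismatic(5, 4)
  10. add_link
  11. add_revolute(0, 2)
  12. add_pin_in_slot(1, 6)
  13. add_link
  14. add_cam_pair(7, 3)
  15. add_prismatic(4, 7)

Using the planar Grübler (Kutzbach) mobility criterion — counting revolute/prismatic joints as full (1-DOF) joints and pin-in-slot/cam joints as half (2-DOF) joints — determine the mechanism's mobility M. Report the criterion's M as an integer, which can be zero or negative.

M = 8

L=1 J1=0 J2=0
add link → L=2 J1=0 J2=0
add link → L=3 J1=0 J2=0
add link → L=4 J1=0 J2=0
P@1,3 dof=1 J1 → L=4 J1=1 J2=0
add link → L=5 J1=1 J2=0
PS@1,4 dof=2 J2 → L=5 J1=1 J2=1
P@0,1 dof=1 J1 → L=5 J1=2 J2=1
add link → L=6 J1=2 J2=1
P@5,4 dof=1 J1 → L=6 J1=3 J2=1
add link → L=7 J1=3 J2=1
R@0,2 dof=1 J1 → L=7 J1=4 J2=1
PS@1,6 dof=2 J2 → L=7 J1=4 J2=2
add link → L=8 J1=4 J2=2
C@7,3 dof=2 J2 → L=8 J1=4 J2=3
P@4,7 dof=1 J1 → L=8 J1=5 J2=3
M=3(L−1)−2J1−J2=3·7−2·5−3=8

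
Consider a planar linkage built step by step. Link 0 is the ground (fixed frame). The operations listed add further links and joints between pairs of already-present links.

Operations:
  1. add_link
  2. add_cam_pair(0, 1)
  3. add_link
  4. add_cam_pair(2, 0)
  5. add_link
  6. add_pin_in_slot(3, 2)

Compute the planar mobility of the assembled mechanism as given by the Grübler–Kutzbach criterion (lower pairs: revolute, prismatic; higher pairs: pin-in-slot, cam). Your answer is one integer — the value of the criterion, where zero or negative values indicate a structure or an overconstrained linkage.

link 0 = ground. State L|J1|J2 = 1|0|0
+link1  2|0|0
C(0,1) f=2→J2  2|0|1
+link2  3|0|1
C(2,0) f=2→J2  3|0|2
+link3  4|0|2
PS(3,2) f=2→J2  4|0|3
M = 3(4−1)−2·0−3 = 9−0−3 = 6

M = 6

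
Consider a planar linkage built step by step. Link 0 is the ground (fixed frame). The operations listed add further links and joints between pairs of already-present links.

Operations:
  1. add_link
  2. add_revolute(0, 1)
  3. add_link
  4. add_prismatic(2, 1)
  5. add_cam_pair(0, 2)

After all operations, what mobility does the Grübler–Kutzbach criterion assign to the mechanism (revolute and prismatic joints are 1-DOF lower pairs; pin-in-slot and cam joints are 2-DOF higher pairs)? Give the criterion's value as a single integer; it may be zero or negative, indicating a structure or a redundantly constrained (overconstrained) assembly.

M = 1

(L,J1,J2)=(1,0,0); link0 fixed
link1: (2,0,0)
R 0-1 [J1]: (2,1,0)
link2: (3,1,0)
P 2-1 [J1]: (3,2,0)
C 0-2 [J2]: (3,2,1)
Grübler: 3·2 − 2·2 − 1 = 1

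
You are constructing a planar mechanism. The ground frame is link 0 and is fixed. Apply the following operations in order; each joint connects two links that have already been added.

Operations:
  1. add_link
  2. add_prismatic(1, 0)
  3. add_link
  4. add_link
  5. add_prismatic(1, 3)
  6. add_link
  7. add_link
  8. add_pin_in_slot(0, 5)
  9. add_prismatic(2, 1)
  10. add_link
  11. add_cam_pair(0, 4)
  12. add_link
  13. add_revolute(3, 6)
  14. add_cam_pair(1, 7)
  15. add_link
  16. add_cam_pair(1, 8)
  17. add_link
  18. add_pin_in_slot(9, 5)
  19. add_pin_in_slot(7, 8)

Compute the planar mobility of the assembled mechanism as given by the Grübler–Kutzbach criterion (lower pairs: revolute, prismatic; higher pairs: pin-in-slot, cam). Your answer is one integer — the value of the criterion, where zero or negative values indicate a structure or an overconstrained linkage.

L=1 J1=0 J2=0
add link → L=2 J1=0 J2=0
P@1,0 dof=1 J1 → L=2 J1=1 J2=0
add link → L=3 J1=1 J2=0
add link → L=4 J1=1 J2=0
P@1,3 dof=1 J1 → L=4 J1=2 J2=0
add link → L=5 J1=2 J2=0
add link → L=6 J1=2 J2=0
PS@0,5 dof=2 J2 → L=6 J1=2 J2=1
P@2,1 dof=1 J1 → L=6 J1=3 J2=1
add link → L=7 J1=3 J2=1
C@0,4 dof=2 J2 → L=7 J1=3 J2=2
add link → L=8 J1=3 J2=2
R@3,6 dof=1 J1 → L=8 J1=4 J2=2
C@1,7 dof=2 J2 → L=8 J1=4 J2=3
add link → L=9 J1=4 J2=3
C@1,8 dof=2 J2 → L=9 J1=4 J2=4
add link → L=10 J1=4 J2=4
PS@9,5 dof=2 J2 → L=10 J1=4 J2=5
PS@7,8 dof=2 J2 → L=10 J1=4 J2=6
M=3(L−1)−2J1−J2=3·9−2·4−6=13

M = 13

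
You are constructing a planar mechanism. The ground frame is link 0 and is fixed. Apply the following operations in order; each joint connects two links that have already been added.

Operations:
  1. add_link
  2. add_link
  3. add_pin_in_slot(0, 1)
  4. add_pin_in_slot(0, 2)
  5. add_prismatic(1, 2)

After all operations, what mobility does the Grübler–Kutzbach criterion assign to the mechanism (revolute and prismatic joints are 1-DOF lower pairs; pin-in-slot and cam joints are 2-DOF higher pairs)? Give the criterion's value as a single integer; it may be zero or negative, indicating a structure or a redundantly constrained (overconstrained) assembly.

[1;0;0] (link 0 is ground)
L+ [2;0;0]
L+ [3;0;0]
PS(0,1)∈J2 [3;0;1]
PS(0,2)∈J2 [3;0;2]
P(1,2)∈J1 [3;1;2]
mobility = 6 − 2 − 2 = 2

M = 2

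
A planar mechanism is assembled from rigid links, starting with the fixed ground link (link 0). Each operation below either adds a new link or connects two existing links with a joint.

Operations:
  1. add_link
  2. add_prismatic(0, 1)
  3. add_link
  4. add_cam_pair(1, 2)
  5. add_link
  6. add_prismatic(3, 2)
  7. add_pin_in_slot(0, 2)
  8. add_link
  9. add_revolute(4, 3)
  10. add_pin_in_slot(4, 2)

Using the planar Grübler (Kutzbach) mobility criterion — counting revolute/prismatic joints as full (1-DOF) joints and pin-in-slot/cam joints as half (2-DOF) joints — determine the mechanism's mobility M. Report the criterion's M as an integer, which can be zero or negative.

ground; <1,0,0>
#1 <2,0,0>
P:0↔1 J1 <2,1,0>
#2 <3,1,0>
C:1↔2 J2 <3,1,1>
#3 <4,1,1>
P:3↔2 J1 <4,2,1>
PS:0↔2 J2 <4,2,2>
#4 <5,2,2>
R:4↔3 J1 <5,3,2>
PS:4↔2 J2 <5,3,3>
3×4 − 2×3 − 1×3 = 3

M = 3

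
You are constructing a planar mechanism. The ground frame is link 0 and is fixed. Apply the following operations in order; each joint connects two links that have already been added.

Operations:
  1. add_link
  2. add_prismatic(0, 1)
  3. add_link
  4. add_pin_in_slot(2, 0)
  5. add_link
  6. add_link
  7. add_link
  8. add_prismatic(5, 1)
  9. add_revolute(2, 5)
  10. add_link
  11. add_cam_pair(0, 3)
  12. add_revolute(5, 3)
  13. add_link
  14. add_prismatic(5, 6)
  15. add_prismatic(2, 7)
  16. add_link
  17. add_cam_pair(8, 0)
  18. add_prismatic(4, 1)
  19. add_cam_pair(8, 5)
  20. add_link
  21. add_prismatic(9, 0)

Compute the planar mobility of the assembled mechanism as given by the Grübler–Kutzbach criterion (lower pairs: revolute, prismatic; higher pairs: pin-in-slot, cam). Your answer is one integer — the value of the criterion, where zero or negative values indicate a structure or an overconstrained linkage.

link 0 = ground. State L|J1|J2 = 1|0|0
+link1  2|0|0
P(0,1) f=1→J1  2|1|0
+link2  3|1|0
PS(2,0) f=2→J2  3|1|1
+link3  4|1|1
+link4  5|1|1
+link5  6|1|1
P(5,1) f=1→J1  6|2|1
R(2,5) f=1→J1  6|3|1
+link6  7|3|1
C(0,3) f=2→J2  7|3|2
R(5,3) f=1→J1  7|4|2
+link7  8|4|2
P(5,6) f=1→J1  8|5|2
P(2,7) f=1→J1  8|6|2
+link8  9|6|2
C(8,0) f=2→J2  9|6|3
P(4,1) f=1→J1  9|7|3
C(8,5) f=2→J2  9|7|4
+link9  10|7|4
P(9,0) f=1→J1  10|8|4
M = 3(10−1)−2·8−4 = 27−16−4 = 7

M = 7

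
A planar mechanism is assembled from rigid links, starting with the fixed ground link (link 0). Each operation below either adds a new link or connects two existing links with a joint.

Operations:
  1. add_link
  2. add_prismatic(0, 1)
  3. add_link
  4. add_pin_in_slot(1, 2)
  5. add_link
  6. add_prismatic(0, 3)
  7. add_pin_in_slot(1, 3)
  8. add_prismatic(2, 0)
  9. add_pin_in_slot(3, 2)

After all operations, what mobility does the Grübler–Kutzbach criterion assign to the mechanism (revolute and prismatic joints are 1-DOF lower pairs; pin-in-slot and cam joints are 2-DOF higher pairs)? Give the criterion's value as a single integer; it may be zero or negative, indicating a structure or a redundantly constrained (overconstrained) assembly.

M = 0

link 0 = ground. State L|J1|J2 = 1|0|0
+link1  2|0|0
P(0,1) f=1→J1  2|1|0
+link2  3|1|0
PS(1,2) f=2→J2  3|1|1
+link3  4|1|1
P(0,3) f=1→J1  4|2|1
PS(1,3) f=2→J2  4|2|2
P(2,0) f=1→J1  4|3|2
PS(3,2) f=2→J2  4|3|3
M = 3(4−1)−2·3−3 = 9−6−3 = 0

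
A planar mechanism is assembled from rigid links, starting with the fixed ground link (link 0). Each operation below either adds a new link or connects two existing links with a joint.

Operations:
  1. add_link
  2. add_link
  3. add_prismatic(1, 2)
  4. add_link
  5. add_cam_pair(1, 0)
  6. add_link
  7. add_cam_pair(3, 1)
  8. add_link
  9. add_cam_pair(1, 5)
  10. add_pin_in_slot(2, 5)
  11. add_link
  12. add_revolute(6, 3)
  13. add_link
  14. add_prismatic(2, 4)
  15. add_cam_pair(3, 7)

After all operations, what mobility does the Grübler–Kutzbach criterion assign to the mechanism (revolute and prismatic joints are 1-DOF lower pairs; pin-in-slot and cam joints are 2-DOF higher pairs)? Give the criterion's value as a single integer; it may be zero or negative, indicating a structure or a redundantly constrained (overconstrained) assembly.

ground; <1,0,0>
#1 <2,0,0>
#2 <3,0,0>
P:1↔2 J1 <3,1,0>
#3 <4,1,0>
C:1↔0 J2 <4,1,1>
#4 <5,1,1>
C:3↔1 J2 <5,1,2>
#5 <6,1,2>
C:1↔5 J2 <6,1,3>
PS:2↔5 J2 <6,1,4>
#6 <7,1,4>
R:6↔3 J1 <7,2,4>
#7 <8,2,4>
P:2↔4 J1 <8,3,4>
C:3↔7 J2 <8,3,5>
3×7 − 2×3 − 1×5 = 10

M = 10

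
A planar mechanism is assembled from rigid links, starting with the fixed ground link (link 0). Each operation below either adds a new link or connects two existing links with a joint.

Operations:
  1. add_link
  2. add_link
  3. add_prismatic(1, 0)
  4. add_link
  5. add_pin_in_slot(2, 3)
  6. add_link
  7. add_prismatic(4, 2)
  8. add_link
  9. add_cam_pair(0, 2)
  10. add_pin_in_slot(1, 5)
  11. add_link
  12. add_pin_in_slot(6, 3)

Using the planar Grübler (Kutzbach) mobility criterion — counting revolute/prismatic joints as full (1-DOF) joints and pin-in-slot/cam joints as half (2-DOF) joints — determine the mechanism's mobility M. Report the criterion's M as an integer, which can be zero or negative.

[1;0;0] (link 0 is ground)
L+ [2;0;0]
L+ [3;0;0]
P(1,0)∈J1 [3;1;0]
L+ [4;1;0]
PS(2,3)∈J2 [4;1;1]
L+ [5;1;1]
P(4,2)∈J1 [5;2;1]
L+ [6;2;1]
C(0,2)∈J2 [6;2;2]
PS(1,5)∈J2 [6;2;3]
L+ [7;2;3]
PS(6,3)∈J2 [7;2;4]
mobility = 18 − 4 − 4 = 10

M = 10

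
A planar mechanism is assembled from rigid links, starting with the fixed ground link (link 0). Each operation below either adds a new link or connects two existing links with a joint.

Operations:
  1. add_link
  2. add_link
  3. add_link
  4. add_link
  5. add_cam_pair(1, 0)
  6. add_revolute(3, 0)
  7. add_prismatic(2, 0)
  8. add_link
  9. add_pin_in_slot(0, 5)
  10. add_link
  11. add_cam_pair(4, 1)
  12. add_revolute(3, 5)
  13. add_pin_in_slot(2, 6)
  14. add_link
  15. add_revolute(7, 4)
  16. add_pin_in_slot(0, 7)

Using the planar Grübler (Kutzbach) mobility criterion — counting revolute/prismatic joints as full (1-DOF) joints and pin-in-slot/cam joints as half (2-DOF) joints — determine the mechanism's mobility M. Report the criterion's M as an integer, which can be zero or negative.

(L,J1,J2)=(1,0,0); link0 fixed
link1: (2,0,0)
link2: (3,0,0)
link3: (4,0,0)
link4: (5,0,0)
C 1-0 [J2]: (5,0,1)
R 3-0 [J1]: (5,1,1)
P 2-0 [J1]: (5,2,1)
link5: (6,2,1)
PS 0-5 [J2]: (6,2,2)
link6: (7,2,2)
C 4-1 [J2]: (7,2,3)
R 3-5 [J1]: (7,3,3)
PS 2-6 [J2]: (7,3,4)
link7: (8,3,4)
R 7-4 [J1]: (8,4,4)
PS 0-7 [J2]: (8,4,5)
Grübler: 3·7 − 2·4 − 5 = 8

M = 8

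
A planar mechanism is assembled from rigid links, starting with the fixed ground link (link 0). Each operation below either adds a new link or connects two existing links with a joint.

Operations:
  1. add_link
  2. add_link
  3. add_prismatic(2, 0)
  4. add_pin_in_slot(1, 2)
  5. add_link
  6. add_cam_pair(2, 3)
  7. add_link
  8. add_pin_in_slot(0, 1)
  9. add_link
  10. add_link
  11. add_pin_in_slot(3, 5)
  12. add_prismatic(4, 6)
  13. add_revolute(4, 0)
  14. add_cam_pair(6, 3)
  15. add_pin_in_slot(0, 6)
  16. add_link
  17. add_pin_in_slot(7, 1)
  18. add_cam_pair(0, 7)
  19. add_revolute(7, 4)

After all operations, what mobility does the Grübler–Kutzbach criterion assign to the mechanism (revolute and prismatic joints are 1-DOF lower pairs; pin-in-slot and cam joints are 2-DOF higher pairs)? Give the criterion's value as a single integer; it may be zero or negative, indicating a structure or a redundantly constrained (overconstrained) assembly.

L=1 J1=0 J2=0
add link → L=2 J1=0 J2=0
add link → L=3 J1=0 J2=0
P@2,0 dof=1 J1 → L=3 J1=1 J2=0
PS@1,2 dof=2 J2 → L=3 J1=1 J2=1
add link → L=4 J1=1 J2=1
C@2,3 dof=2 J2 → L=4 J1=1 J2=2
add link → L=5 J1=1 J2=2
PS@0,1 dof=2 J2 → L=5 J1=1 J2=3
add link → L=6 J1=1 J2=3
add link → L=7 J1=1 J2=3
PS@3,5 dof=2 J2 → L=7 J1=1 J2=4
P@4,6 dof=1 J1 → L=7 J1=2 J2=4
R@4,0 dof=1 J1 → L=7 J1=3 J2=4
C@6,3 dof=2 J2 → L=7 J1=3 J2=5
PS@0,6 dof=2 J2 → L=7 J1=3 J2=6
add link → L=8 J1=3 J2=6
PS@7,1 dof=2 J2 → L=8 J1=3 J2=7
C@0,7 dof=2 J2 → L=8 J1=3 J2=8
R@7,4 dof=1 J1 → L=8 J1=4 J2=8
M=3(L−1)−2J1−J2=3·7−2·4−8=5

M = 5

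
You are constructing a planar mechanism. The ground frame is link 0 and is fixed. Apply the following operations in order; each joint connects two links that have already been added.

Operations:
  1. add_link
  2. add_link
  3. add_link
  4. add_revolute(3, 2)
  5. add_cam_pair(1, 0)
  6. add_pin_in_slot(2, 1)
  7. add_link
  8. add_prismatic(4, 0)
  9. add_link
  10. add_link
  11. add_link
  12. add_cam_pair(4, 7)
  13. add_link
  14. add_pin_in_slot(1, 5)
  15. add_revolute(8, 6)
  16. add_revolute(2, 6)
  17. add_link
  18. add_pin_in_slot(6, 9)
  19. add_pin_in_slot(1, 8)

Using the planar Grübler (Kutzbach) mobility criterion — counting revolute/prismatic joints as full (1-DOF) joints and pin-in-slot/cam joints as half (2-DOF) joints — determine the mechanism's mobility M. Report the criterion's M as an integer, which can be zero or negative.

ground; <1,0,0>
#1 <2,0,0>
#2 <3,0,0>
#3 <4,0,0>
R:3↔2 J1 <4,1,0>
C:1↔0 J2 <4,1,1>
PS:2↔1 J2 <4,1,2>
#4 <5,1,2>
P:4↔0 J1 <5,2,2>
#5 <6,2,2>
#6 <7,2,2>
#7 <8,2,2>
C:4↔7 J2 <8,2,3>
#8 <9,2,3>
PS:1↔5 J2 <9,2,4>
R:8↔6 J1 <9,3,4>
R:2↔6 J1 <9,4,4>
#9 <10,4,4>
PS:6↔9 J2 <10,4,5>
PS:1↔8 J2 <10,4,6>
3×9 − 2×4 − 1×6 = 13

M = 13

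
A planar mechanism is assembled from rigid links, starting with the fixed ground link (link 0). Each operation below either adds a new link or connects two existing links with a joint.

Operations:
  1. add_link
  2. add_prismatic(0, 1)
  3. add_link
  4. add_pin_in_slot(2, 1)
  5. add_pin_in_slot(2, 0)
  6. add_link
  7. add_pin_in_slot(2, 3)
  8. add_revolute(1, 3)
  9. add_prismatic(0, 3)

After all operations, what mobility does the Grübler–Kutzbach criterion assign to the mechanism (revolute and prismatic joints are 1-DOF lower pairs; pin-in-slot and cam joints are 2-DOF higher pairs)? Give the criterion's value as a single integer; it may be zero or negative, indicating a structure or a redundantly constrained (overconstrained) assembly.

M = 0

ground; <1,0,0>
#1 <2,0,0>
P:0↔1 J1 <2,1,0>
#2 <3,1,0>
PS:2↔1 J2 <3,1,1>
PS:2↔0 J2 <3,1,2>
#3 <4,1,2>
PS:2↔3 J2 <4,1,3>
R:1↔3 J1 <4,2,3>
P:0↔3 J1 <4,3,3>
3×3 − 2×3 − 1×3 = 0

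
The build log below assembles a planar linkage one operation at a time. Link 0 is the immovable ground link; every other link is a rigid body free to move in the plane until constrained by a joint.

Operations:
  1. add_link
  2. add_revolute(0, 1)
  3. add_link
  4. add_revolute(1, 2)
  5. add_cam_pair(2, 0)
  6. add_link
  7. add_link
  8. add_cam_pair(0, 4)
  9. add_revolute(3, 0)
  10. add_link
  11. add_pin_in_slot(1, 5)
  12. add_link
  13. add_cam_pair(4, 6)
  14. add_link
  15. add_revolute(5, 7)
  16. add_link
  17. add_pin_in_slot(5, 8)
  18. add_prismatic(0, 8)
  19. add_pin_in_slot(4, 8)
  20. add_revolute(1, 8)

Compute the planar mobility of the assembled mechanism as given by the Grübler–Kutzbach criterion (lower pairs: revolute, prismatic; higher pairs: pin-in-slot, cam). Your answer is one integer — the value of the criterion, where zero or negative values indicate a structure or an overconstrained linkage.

L=1 J1=0 J2=0
add link → L=2 J1=0 J2=0
R@0,1 dof=1 J1 → L=2 J1=1 J2=0
add link → L=3 J1=1 J2=0
R@1,2 dof=1 J1 → L=3 J1=2 J2=0
C@2,0 dof=2 J2 → L=3 J1=2 J2=1
add link → L=4 J1=2 J2=1
add link → L=5 J1=2 J2=1
C@0,4 dof=2 J2 → L=5 J1=2 J2=2
R@3,0 dof=1 J1 → L=5 J1=3 J2=2
add link → L=6 J1=3 J2=2
PS@1,5 dof=2 J2 → L=6 J1=3 J2=3
add link → L=7 J1=3 J2=3
C@4,6 dof=2 J2 → L=7 J1=3 J2=4
add link → L=8 J1=3 J2=4
R@5,7 dof=1 J1 → L=8 J1=4 J2=4
add link → L=9 J1=4 J2=4
PS@5,8 dof=2 J2 → L=9 J1=4 J2=5
P@0,8 dof=1 J1 → L=9 J1=5 J2=5
PS@4,8 dof=2 J2 → L=9 J1=5 J2=6
R@1,8 dof=1 J1 → L=9 J1=6 J2=6
M=3(L−1)−2J1−J2=3·8−2·6−6=6

M = 6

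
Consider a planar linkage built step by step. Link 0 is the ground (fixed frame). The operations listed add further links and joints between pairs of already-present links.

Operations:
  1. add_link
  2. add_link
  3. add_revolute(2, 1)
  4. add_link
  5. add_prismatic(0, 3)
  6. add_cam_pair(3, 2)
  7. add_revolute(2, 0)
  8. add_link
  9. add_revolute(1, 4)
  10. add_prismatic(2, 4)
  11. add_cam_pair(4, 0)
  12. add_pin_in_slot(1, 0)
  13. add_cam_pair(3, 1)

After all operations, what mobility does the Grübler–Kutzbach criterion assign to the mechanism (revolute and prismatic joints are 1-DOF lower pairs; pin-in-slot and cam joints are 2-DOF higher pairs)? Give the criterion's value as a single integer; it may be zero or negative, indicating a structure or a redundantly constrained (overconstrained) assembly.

M = -2

[1;0;0] (link 0 is ground)
L+ [2;0;0]
L+ [3;0;0]
R(2,1)∈J1 [3;1;0]
L+ [4;1;0]
P(0,3)∈J1 [4;2;0]
C(3,2)∈J2 [4;2;1]
R(2,0)∈J1 [4;3;1]
L+ [5;3;1]
R(1,4)∈J1 [5;4;1]
P(2,4)∈J1 [5;5;1]
C(4,0)∈J2 [5;5;2]
PS(1,0)∈J2 [5;5;3]
C(3,1)∈J2 [5;5;4]
mobility = 12 − 10 − 4 = -2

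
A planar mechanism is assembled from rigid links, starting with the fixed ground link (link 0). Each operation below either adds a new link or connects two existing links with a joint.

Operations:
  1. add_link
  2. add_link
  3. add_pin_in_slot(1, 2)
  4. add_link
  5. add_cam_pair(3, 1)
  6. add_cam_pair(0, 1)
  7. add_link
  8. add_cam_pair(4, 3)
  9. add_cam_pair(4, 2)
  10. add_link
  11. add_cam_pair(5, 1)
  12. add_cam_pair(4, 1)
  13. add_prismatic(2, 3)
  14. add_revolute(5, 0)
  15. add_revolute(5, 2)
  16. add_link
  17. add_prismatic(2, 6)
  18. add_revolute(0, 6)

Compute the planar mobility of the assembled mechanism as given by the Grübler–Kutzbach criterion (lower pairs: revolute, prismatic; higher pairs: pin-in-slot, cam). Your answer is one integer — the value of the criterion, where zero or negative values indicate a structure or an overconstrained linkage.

M = 1

link 0 = ground. State L|J1|J2 = 1|0|0
+link1  2|0|0
+link2  3|0|0
PS(1,2) f=2→J2  3|0|1
+link3  4|0|1
C(3,1) f=2→J2  4|0|2
C(0,1) f=2→J2  4|0|3
+link4  5|0|3
C(4,3) f=2→J2  5|0|4
C(4,2) f=2→J2  5|0|5
+link5  6|0|5
C(5,1) f=2→J2  6|0|6
C(4,1) f=2→J2  6|0|7
P(2,3) f=1→J1  6|1|7
R(5,0) f=1→J1  6|2|7
R(5,2) f=1→J1  6|3|7
+link6  7|3|7
P(2,6) f=1→J1  7|4|7
R(0,6) f=1→J1  7|5|7
M = 3(7−1)−2·5−7 = 18−10−7 = 1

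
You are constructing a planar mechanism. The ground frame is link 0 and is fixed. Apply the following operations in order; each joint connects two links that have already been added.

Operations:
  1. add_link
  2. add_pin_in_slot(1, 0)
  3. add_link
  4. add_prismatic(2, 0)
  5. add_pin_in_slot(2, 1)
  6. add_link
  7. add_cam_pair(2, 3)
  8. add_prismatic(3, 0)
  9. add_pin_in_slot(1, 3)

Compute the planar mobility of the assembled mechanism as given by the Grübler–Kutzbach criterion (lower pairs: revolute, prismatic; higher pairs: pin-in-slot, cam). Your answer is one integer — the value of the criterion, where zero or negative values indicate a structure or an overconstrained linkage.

(L,J1,J2)=(1,0,0); link0 fixed
link1: (2,0,0)
PS 1-0 [J2]: (2,0,1)
link2: (3,0,1)
P 2-0 [J1]: (3,1,1)
PS 2-1 [J2]: (3,1,2)
link3: (4,1,2)
C 2-3 [J2]: (4,1,3)
P 3-0 [J1]: (4,2,3)
PS 1-3 [J2]: (4,2,4)
Grübler: 3·3 − 2·2 − 4 = 1

M = 1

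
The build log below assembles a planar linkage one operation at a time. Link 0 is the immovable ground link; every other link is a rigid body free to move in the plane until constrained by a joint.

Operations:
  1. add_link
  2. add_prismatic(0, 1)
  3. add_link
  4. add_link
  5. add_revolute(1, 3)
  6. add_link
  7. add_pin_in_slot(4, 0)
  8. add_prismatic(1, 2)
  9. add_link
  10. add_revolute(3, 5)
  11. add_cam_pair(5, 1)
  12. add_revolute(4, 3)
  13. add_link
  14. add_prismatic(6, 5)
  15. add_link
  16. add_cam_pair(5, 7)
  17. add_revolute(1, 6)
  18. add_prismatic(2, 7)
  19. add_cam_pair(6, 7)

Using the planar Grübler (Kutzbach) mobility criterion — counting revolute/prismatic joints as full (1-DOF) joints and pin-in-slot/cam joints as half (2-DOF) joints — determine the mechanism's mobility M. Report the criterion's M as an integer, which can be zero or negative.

L=1 J1=0 J2=0
add link → L=2 J1=0 J2=0
P@0,1 dof=1 J1 → L=2 J1=1 J2=0
add link → L=3 J1=1 J2=0
add link → L=4 J1=1 J2=0
R@1,3 dof=1 J1 → L=4 J1=2 J2=0
add link → L=5 J1=2 J2=0
PS@4,0 dof=2 J2 → L=5 J1=2 J2=1
P@1,2 dof=1 J1 → L=5 J1=3 J2=1
add link → L=6 J1=3 J2=1
R@3,5 dof=1 J1 → L=6 J1=4 J2=1
C@5,1 dof=2 J2 → L=6 J1=4 J2=2
R@4,3 dof=1 J1 → L=6 J1=5 J2=2
add link → L=7 J1=5 J2=2
P@6,5 dof=1 J1 → L=7 J1=6 J2=2
add link → L=8 J1=6 J2=2
C@5,7 dof=2 J2 → L=8 J1=6 J2=3
R@1,6 dof=1 J1 → L=8 J1=7 J2=3
P@2,7 dof=1 J1 → L=8 J1=8 J2=3
C@6,7 dof=2 J2 → L=8 J1=8 J2=4
M=3(L−1)−2J1−J2=3·7−2·8−4=1

M = 1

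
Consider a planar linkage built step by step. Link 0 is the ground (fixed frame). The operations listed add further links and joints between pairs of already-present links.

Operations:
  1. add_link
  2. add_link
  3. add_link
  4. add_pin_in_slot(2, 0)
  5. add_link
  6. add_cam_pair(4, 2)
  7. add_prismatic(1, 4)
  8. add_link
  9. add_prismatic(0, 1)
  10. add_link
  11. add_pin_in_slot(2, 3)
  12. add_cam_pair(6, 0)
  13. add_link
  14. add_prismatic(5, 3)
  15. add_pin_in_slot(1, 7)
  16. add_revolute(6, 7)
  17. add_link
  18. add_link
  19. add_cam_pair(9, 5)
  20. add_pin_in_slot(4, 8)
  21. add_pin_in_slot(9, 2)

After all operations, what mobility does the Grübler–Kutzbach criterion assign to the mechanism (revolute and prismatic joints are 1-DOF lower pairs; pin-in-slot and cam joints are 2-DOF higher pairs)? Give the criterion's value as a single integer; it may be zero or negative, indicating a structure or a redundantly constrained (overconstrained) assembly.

M = 11

ground; <1,0,0>
#1 <2,0,0>
#2 <3,0,0>
#3 <4,0,0>
PS:2↔0 J2 <4,0,1>
#4 <5,0,1>
C:4↔2 J2 <5,0,2>
P:1↔4 J1 <5,1,2>
#5 <6,1,2>
P:0↔1 J1 <6,2,2>
#6 <7,2,2>
PS:2↔3 J2 <7,2,3>
C:6↔0 J2 <7,2,4>
#7 <8,2,4>
P:5↔3 J1 <8,3,4>
PS:1↔7 J2 <8,3,5>
R:6↔7 J1 <8,4,5>
#8 <9,4,5>
#9 <10,4,5>
C:9↔5 J2 <10,4,6>
PS:4↔8 J2 <10,4,7>
PS:9↔2 J2 <10,4,8>
3×9 − 2×4 − 1×8 = 11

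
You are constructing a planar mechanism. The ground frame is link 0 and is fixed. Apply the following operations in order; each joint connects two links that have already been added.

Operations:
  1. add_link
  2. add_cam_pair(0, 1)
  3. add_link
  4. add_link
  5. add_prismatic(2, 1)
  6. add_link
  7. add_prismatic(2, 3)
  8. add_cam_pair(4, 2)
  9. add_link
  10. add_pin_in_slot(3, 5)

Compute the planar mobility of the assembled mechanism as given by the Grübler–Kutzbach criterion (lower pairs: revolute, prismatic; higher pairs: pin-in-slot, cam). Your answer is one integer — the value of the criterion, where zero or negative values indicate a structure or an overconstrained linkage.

(L,J1,J2)=(1,0,0); link0 fixed
link1: (2,0,0)
C 0-1 [J2]: (2,0,1)
link2: (3,0,1)
link3: (4,0,1)
P 2-1 [J1]: (4,1,1)
link4: (5,1,1)
P 2-3 [J1]: (5,2,1)
C 4-2 [J2]: (5,2,2)
link5: (6,2,2)
PS 3-5 [J2]: (6,2,3)
Grübler: 3·5 − 2·2 − 3 = 8

M = 8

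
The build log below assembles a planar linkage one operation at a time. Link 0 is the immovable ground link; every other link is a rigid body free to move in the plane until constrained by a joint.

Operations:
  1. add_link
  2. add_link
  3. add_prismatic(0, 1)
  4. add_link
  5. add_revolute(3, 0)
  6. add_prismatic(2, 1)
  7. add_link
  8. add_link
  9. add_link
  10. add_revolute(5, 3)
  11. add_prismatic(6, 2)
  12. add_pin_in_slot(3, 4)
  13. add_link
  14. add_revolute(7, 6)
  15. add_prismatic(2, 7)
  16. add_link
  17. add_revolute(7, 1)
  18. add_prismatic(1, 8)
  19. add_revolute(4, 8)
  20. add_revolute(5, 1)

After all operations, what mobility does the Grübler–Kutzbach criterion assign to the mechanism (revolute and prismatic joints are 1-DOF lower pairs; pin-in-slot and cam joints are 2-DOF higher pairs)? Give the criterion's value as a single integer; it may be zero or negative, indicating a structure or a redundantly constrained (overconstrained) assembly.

ground; <1,0,0>
#1 <2,0,0>
#2 <3,0,0>
P:0↔1 J1 <3,1,0>
#3 <4,1,0>
R:3↔0 J1 <4,2,0>
P:2↔1 J1 <4,3,0>
#4 <5,3,0>
#5 <6,3,0>
#6 <7,3,0>
R:5↔3 J1 <7,4,0>
P:6↔2 J1 <7,5,0>
PS:3↔4 J2 <7,5,1>
#7 <8,5,1>
R:7↔6 J1 <8,6,1>
P:2↔7 J1 <8,7,1>
#8 <9,7,1>
R:7↔1 J1 <9,8,1>
P:1↔8 J1 <9,9,1>
R:4↔8 J1 <9,10,1>
R:5↔1 J1 <9,11,1>
3×8 − 2×11 − 1×1 = 1

M = 1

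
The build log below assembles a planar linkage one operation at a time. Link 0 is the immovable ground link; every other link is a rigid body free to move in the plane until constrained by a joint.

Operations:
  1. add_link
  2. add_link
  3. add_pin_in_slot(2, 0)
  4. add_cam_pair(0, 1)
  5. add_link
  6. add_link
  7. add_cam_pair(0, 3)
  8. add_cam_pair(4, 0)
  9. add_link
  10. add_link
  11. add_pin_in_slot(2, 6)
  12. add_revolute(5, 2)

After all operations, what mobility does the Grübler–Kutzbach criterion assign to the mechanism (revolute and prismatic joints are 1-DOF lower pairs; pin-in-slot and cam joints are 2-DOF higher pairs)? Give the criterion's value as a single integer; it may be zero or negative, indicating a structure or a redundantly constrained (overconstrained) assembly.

L=1 J1=0 J2=0
add link → L=2 J1=0 J2=0
add link → L=3 J1=0 J2=0
PS@2,0 dof=2 J2 → L=3 J1=0 J2=1
C@0,1 dof=2 J2 → L=3 J1=0 J2=2
add link → L=4 J1=0 J2=2
add link → L=5 J1=0 J2=2
C@0,3 dof=2 J2 → L=5 J1=0 J2=3
C@4,0 dof=2 J2 → L=5 J1=0 J2=4
add link → L=6 J1=0 J2=4
add link → L=7 J1=0 J2=4
PS@2,6 dof=2 J2 → L=7 J1=0 J2=5
R@5,2 dof=1 J1 → L=7 J1=1 J2=5
M=3(L−1)−2J1−J2=3·6−2·1−5=11

M = 11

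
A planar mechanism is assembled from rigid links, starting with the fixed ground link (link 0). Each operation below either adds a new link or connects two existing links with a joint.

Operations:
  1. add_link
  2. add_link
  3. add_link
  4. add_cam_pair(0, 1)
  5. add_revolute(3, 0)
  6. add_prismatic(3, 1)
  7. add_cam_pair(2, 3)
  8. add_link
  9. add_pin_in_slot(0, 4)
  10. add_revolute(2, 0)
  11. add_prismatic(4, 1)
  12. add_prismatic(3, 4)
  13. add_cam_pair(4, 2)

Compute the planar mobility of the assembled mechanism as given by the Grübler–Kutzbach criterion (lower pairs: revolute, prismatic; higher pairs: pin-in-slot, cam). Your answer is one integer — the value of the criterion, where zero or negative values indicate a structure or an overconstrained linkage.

link 0 = ground. State L|J1|J2 = 1|0|0
+link1  2|0|0
+link2  3|0|0
+link3  4|0|0
C(0,1) f=2→J2  4|0|1
R(3,0) f=1→J1  4|1|1
P(3,1) f=1→J1  4|2|1
C(2,3) f=2→J2  4|2|2
+link4  5|2|2
PS(0,4) f=2→J2  5|2|3
R(2,0) f=1→J1  5|3|3
P(4,1) f=1→J1  5|4|3
P(3,4) f=1→J1  5|5|3
C(4,2) f=2→J2  5|5|4
M = 3(5−1)−2·5−4 = 12−10−4 = -2

M = -2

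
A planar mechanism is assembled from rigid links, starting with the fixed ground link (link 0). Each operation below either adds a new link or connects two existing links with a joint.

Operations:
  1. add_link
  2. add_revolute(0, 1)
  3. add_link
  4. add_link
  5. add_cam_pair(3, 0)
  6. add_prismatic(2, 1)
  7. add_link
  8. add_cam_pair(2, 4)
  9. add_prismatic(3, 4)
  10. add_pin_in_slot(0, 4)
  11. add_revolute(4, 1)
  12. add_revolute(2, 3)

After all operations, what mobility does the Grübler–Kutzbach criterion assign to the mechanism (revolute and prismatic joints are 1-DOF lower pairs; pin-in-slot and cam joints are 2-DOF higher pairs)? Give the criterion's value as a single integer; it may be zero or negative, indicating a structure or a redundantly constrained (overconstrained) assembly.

M = -1

L=1 J1=0 J2=0
add link → L=2 J1=0 J2=0
R@0,1 dof=1 J1 → L=2 J1=1 J2=0
add link → L=3 J1=1 J2=0
add link → L=4 J1=1 J2=0
C@3,0 dof=2 J2 → L=4 J1=1 J2=1
P@2,1 dof=1 J1 → L=4 J1=2 J2=1
add link → L=5 J1=2 J2=1
C@2,4 dof=2 J2 → L=5 J1=2 J2=2
P@3,4 dof=1 J1 → L=5 J1=3 J2=2
PS@0,4 dof=2 J2 → L=5 J1=3 J2=3
R@4,1 dof=1 J1 → L=5 J1=4 J2=3
R@2,3 dof=1 J1 → L=5 J1=5 J2=3
M=3(L−1)−2J1−J2=3·4−2·5−3=-1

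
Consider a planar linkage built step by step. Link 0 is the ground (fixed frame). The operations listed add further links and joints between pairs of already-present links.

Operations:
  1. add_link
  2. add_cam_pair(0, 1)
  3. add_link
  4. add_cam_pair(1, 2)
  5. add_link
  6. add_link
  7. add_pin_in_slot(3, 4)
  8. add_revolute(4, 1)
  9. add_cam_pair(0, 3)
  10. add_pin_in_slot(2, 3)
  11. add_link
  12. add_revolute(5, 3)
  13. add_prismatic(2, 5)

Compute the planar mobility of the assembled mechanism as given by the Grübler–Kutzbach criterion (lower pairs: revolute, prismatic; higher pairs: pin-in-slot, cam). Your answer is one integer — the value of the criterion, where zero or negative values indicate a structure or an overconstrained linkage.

[1;0;0] (link 0 is ground)
L+ [2;0;0]
C(0,1)∈J2 [2;0;1]
L+ [3;0;1]
C(1,2)∈J2 [3;0;2]
L+ [4;0;2]
L+ [5;0;2]
PS(3,4)∈J2 [5;0;3]
R(4,1)∈J1 [5;1;3]
C(0,3)∈J2 [5;1;4]
PS(2,3)∈J2 [5;1;5]
L+ [6;1;5]
R(5,3)∈J1 [6;2;5]
P(2,5)∈J1 [6;3;5]
mobility = 15 − 6 − 5 = 4

M = 4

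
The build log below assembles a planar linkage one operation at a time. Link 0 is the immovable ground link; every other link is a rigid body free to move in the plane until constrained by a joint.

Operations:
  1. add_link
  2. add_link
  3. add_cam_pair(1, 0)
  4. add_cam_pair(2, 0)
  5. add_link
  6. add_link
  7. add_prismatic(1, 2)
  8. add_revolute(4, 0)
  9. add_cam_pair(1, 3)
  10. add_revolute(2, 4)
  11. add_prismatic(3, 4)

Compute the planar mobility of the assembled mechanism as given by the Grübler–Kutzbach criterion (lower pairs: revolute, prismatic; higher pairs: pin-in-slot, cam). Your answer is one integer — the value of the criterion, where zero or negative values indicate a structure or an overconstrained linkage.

link 0 = ground. State L|J1|J2 = 1|0|0
+link1  2|0|0
+link2  3|0|0
C(1,0) f=2→J2  3|0|1
C(2,0) f=2→J2  3|0|2
+link3  4|0|2
+link4  5|0|2
P(1,2) f=1→J1  5|1|2
R(4,0) f=1→J1  5|2|2
C(1,3) f=2→J2  5|2|3
R(2,4) f=1→J1  5|3|3
P(3,4) f=1→J1  5|4|3
M = 3(5−1)−2·4−3 = 12−8−3 = 1

M = 1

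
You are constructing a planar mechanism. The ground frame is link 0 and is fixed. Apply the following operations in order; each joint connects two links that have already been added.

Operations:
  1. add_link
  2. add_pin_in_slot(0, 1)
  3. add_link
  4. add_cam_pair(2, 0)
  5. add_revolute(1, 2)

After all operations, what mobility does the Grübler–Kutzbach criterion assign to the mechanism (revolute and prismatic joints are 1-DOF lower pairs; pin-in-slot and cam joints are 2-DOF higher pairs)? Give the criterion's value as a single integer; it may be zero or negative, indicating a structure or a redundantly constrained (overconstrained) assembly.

M = 2

link 0 = ground. State L|J1|J2 = 1|0|0
+link1  2|0|0
PS(0,1) f=2→J2  2|0|1
+link2  3|0|1
C(2,0) f=2→J2  3|0|2
R(1,2) f=1→J1  3|1|2
M = 3(3−1)−2·1−2 = 6−2−2 = 2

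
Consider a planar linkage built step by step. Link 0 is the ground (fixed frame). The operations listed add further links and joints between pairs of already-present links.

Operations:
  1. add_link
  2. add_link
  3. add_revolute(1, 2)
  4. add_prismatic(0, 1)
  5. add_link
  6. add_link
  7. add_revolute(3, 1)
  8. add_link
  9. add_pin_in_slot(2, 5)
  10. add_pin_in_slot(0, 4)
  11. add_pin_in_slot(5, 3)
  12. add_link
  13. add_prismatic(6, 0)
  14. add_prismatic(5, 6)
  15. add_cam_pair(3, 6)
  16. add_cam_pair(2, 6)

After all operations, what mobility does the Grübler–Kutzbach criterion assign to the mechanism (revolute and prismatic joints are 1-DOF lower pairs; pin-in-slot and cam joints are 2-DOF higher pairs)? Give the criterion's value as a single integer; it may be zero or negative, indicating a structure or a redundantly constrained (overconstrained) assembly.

M = 3

L=1 J1=0 J2=0
add link → L=2 J1=0 J2=0
add link → L=3 J1=0 J2=0
R@1,2 dof=1 J1 → L=3 J1=1 J2=0
P@0,1 dof=1 J1 → L=3 J1=2 J2=0
add link → L=4 J1=2 J2=0
add link → L=5 J1=2 J2=0
R@3,1 dof=1 J1 → L=5 J1=3 J2=0
add link → L=6 J1=3 J2=0
PS@2,5 dof=2 J2 → L=6 J1=3 J2=1
PS@0,4 dof=2 J2 → L=6 J1=3 J2=2
PS@5,3 dof=2 J2 → L=6 J1=3 J2=3
add link → L=7 J1=3 J2=3
P@6,0 dof=1 J1 → L=7 J1=4 J2=3
P@5,6 dof=1 J1 → L=7 J1=5 J2=3
C@3,6 dof=2 J2 → L=7 J1=5 J2=4
C@2,6 dof=2 J2 → L=7 J1=5 J2=5
M=3(L−1)−2J1−J2=3·6−2·5−5=3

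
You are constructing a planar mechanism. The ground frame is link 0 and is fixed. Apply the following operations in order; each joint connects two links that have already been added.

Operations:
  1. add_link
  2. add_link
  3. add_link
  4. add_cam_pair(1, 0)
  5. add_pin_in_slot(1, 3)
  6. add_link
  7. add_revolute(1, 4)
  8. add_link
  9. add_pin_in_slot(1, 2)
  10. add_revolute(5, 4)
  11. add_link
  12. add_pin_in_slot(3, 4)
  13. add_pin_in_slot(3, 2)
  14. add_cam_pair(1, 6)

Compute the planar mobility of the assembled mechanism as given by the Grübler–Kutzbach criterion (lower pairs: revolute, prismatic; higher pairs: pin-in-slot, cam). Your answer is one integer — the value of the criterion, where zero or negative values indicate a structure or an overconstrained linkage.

M = 8

(L,J1,J2)=(1,0,0); link0 fixed
link1: (2,0,0)
link2: (3,0,0)
link3: (4,0,0)
C 1-0 [J2]: (4,0,1)
PS 1-3 [J2]: (4,0,2)
link4: (5,0,2)
R 1-4 [J1]: (5,1,2)
link5: (6,1,2)
PS 1-2 [J2]: (6,1,3)
R 5-4 [J1]: (6,2,3)
link6: (7,2,3)
PS 3-4 [J2]: (7,2,4)
PS 3-2 [J2]: (7,2,5)
C 1-6 [J2]: (7,2,6)
Grübler: 3·6 − 2·2 − 6 = 8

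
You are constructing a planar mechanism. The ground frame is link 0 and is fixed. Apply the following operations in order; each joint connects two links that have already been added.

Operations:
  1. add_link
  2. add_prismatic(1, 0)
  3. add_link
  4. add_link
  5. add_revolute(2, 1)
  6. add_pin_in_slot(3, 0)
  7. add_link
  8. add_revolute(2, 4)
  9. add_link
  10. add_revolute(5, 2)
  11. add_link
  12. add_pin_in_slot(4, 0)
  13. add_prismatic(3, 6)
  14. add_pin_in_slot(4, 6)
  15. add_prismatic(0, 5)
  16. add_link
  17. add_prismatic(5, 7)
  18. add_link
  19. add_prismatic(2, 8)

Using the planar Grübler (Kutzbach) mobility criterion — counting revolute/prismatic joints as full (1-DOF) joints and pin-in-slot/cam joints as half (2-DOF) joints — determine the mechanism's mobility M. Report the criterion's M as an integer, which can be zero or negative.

link 0 = ground. State L|J1|J2 = 1|0|0
+link1  2|0|0
P(1,0) f=1→J1  2|1|0
+link2  3|1|0
+link3  4|1|0
R(2,1) f=1→J1  4|2|0
PS(3,0) f=2→J2  4|2|1
+link4  5|2|1
R(2,4) f=1→J1  5|3|1
+link5  6|3|1
R(5,2) f=1→J1  6|4|1
+link6  7|4|1
PS(4,0) f=2→J2  7|4|2
P(3,6) f=1→J1  7|5|2
PS(4,6) f=2→J2  7|5|3
P(0,5) f=1→J1  7|6|3
+link7  8|6|3
P(5,7) f=1→J1  8|7|3
+link8  9|7|3
P(2,8) f=1→J1  9|8|3
M = 3(9−1)−2·8−3 = 24−16−3 = 5

M = 5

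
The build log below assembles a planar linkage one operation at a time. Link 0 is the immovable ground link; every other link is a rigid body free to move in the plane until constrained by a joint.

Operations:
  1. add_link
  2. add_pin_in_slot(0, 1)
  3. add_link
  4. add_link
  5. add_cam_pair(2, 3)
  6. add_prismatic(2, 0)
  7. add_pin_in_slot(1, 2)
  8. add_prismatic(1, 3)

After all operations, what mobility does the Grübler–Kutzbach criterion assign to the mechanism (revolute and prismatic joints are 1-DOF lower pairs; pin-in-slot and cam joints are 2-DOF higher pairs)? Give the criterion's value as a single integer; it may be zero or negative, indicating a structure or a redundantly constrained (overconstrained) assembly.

(L,J1,J2)=(1,0,0); link0 fixed
link1: (2,0,0)
PS 0-1 [J2]: (2,0,1)
link2: (3,0,1)
link3: (4,0,1)
C 2-3 [J2]: (4,0,2)
P 2-0 [J1]: (4,1,2)
PS 1-2 [J2]: (4,1,3)
P 1-3 [J1]: (4,2,3)
Grübler: 3·3 − 2·2 − 3 = 2

M = 2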